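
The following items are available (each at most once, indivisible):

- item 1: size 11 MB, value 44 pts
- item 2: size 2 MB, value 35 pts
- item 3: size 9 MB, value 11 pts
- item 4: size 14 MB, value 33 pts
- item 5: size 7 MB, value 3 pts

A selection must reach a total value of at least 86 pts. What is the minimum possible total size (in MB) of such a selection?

22

Subsets with value ≥ 86, sorted by total size:
- item 1+item 2+item 3: size 22, value 90
- item 1+item 2+item 4: size 27, value 112
- item 1+item 2+item 3+item 5: size 29, value 93
Minimum size: 22 MB.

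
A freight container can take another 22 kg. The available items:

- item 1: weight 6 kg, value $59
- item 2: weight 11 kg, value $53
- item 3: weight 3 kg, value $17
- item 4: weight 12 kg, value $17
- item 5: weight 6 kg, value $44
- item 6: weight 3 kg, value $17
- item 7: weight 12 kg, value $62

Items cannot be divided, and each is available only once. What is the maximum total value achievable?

$138

This is a 0/1 knapsack; check combinations near the capacity.
- item 1+item 3+item 7: weight 6+3+12=21, value 59+17+62=138
- item 1+item 6+item 7: weight 6+3+12=21, value 59+17+62=138
- item 1+item 3+item 5+item 6: weight 6+3+6+3=18, value 59+17+44+17=137
Best: $138.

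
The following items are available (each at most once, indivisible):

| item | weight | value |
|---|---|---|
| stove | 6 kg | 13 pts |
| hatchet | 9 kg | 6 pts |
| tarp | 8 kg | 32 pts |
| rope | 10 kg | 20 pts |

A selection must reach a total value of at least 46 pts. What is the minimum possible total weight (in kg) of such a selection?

18

Subsets with value ≥ 46, sorted by total weight:
- tarp+rope: weight 18, value 52
- stove+hatchet+tarp: weight 23, value 51
- stove+tarp+rope: weight 24, value 65
- hatchet+tarp+rope: weight 27, value 58
Minimum weight: 18 kg.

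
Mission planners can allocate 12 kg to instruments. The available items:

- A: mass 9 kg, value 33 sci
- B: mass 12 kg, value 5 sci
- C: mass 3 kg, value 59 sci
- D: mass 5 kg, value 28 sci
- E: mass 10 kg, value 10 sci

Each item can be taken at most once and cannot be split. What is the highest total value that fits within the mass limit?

This is a 0/1 knapsack; check combinations near the capacity.
- A+C: mass 9+3=12, value 33+59=92
- C+D: mass 3+5=8, value 59+28=87
- C: mass 3, value 59
- A: mass 9, value 33
- D: mass 5, value 28
Best: 92 sci.

92 sci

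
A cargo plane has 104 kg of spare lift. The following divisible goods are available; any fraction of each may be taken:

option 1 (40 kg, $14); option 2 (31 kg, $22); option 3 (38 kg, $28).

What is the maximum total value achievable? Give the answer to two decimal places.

62.25

Take in order of value per unit:
- option 3 (28/38 per unit): all 38 → value 28, running total 28.00
- option 2 (22/31 per unit): all 31 → value 22, running total 50.00
- option 1 (14/40 per unit): 35 of 40 → value 35×14/40 = 12.2500, running total 62.25
Total 62.25.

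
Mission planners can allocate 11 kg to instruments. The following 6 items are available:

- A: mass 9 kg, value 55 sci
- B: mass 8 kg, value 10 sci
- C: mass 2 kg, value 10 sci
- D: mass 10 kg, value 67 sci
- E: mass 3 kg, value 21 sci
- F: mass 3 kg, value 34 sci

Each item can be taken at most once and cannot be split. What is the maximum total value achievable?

Check high-value combinations within 11 kg:
- D: mass 10, value 67
- C+E+F: mass 2+3+3=8, value 10+21+34=65
- A+C: mass 9+2=11, value 55+10=65
Best: 67 sci.

67 sci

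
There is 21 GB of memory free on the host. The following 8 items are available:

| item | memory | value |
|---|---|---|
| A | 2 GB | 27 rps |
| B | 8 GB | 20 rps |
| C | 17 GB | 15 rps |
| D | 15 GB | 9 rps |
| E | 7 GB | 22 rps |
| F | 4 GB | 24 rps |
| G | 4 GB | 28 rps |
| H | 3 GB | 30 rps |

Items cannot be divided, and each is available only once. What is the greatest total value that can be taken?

Check high-value combinations within 21 GB:
- A+E+F+G+H: memory 2+7+4+4+3=20, value 27+22+24+28+30=131
- A+B+F+G+H: memory 2+8+4+4+3=21, value 27+20+24+28+30=129
- A+F+G+H: memory 2+4+4+3=13, value 27+24+28+30=109
- A+E+G+H: memory 2+7+4+3=16, value 27+22+28+30=107
- A+B+G+H: memory 2+8+4+3=17, value 27+20+28+30=105
Best: 131 rps.

131 rps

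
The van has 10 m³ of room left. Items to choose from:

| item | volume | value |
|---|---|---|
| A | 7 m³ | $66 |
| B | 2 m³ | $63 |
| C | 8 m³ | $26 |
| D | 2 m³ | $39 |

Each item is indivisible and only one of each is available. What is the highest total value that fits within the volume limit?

$129

Check high-value combinations within 10 m³:
- A+B: volume 7+2=9, value 66+63=129
- A+D: volume 7+2=9, value 66+39=105
- B+D: volume 2+2=4, value 63+39=102
- B+C: volume 2+8=10, value 63+26=89
- A: volume 7, value 66
Best: $129.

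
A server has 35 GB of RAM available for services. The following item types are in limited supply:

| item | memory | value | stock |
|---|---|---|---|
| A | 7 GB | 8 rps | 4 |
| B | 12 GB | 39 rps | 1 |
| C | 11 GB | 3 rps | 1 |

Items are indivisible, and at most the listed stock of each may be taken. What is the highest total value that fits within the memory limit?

Best selections within memory 35 and stock limits:
- 3×A + 1×B: memory 33, value 63
- 2×A + 1×B: memory 26, value 55
- 1×A + 1×B + 1×C: memory 30, value 50
Best: 63 rps.

63 rps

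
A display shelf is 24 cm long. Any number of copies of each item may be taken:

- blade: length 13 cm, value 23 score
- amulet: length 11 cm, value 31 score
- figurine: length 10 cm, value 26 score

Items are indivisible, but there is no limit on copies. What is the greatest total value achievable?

62 score

Best value-per-unit is amulet at 31/11, and filling with it alone uses length 2×11=22. No mix of the others beats 2×31 = 62.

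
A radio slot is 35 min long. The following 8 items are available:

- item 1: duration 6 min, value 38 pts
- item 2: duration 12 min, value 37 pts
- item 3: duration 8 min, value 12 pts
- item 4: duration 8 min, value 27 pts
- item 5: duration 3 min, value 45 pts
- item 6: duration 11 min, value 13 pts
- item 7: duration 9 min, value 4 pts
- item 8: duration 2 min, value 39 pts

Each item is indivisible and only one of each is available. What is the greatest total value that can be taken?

186 pts

Check high-value combinations within 35 min:
- item 1+item 2+item 4+item 5+item 8: duration 6+12+8+3+2=31, value 38+37+27+45+39=186
- item 1+item 2+item 5+item 6+item 8: duration 6+12+3+11+2=34, value 38+37+45+13+39=172
- item 1+item 2+item 3+item 5+item 8: duration 6+12+8+3+2=31, value 38+37+12+45+39=171
- item 1+item 2+item 5+item 7+item 8: duration 6+12+3+9+2=32, value 38+37+45+4+39=163
Best: 186 pts.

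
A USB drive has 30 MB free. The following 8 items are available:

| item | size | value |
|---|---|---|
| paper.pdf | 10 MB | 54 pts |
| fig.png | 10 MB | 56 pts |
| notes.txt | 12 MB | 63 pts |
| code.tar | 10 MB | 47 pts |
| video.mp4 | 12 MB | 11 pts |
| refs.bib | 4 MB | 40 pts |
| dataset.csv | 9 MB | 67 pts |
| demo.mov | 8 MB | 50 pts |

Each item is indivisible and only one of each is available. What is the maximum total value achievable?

Check high-value combinations within 30 MB:
- notes.txt+dataset.csv+demo.mov: size 12+9+8=29, value 63+67+50=180
- paper.pdf+fig.png+dataset.csv: size 10+10+9=29, value 54+56+67=177
- fig.png+dataset.csv+demo.mov: size 10+9+8=27, value 56+67+50=173
Best: 180 pts.

180 pts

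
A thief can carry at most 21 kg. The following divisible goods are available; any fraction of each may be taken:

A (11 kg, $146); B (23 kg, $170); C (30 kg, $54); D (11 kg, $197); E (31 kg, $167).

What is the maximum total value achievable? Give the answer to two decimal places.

Take in order of value per unit:
- D (197/11 per unit): all 11 → value 197, running total 197.00
- A (146/11 per unit): 10 of 11 → value 10×146/11 = 132.7273, running total 329.73
Total 329.73.

329.73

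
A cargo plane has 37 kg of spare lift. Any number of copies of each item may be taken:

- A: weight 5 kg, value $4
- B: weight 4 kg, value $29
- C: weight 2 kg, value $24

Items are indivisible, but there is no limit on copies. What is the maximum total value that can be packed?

$432

Best value-per-unit is C at 24/2, and filling with it alone uses weight 18×2=36. No mix of the others beats 18×24 = 432.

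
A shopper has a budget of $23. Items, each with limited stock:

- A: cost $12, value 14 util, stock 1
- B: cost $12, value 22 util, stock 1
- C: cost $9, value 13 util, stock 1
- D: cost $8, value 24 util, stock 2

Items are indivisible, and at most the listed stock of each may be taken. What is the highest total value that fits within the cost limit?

48 util

Top feasible selections:
- 2×D: cost 16, value 48
- 1×B + 1×D: cost 20, value 46
Best: 48 util.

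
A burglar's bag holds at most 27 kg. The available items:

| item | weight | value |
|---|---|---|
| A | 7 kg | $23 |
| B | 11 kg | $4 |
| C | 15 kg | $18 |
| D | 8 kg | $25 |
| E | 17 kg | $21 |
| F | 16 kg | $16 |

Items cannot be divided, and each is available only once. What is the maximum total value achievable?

Check high-value combinations within 27 kg:
- A+B+D: weight 7+11+8=26, value 23+4+25=52
- A+D: weight 7+8=15, value 23+25=48
- D+E: weight 8+17=25, value 25+21=46
- A+E: weight 7+17=24, value 23+21=44
Best: $52.

$52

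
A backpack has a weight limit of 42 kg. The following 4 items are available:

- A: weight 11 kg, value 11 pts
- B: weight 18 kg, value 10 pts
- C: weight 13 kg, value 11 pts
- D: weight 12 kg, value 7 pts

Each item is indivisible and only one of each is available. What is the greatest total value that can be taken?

Check high-value combinations within 42 kg:
- A+B+C: weight 11+18+13=42, value 11+10+11=32
- A+C+D: weight 11+13+12=36, value 11+11+7=29
- A+B+D: weight 11+18+12=41, value 11+10+7=28
- A+C: weight 11+13=24, value 11+11=22
Best: 32 pts.

32 pts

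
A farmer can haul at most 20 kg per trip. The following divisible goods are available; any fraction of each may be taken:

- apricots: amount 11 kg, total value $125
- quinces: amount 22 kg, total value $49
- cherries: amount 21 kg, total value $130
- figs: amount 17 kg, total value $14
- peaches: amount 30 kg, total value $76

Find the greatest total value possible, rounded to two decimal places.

Take in order of value per unit:
- apricots (125/11 per unit): all 11 → value 125, running total 125.00
- cherries (130/21 per unit): 9 of 21 → value 9×130/21 = 55.7143, running total 180.71
Total 180.71.

180.71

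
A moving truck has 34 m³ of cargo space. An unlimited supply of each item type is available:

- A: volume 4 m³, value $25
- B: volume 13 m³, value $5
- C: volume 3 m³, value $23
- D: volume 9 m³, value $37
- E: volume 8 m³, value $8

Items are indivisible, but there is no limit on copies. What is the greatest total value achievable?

$255

Best value-per-unit is C at 23/3; filling with it alone gives 11×23 = 253.
Optimal mix: 1×A + 10×C → volume 34, value 255.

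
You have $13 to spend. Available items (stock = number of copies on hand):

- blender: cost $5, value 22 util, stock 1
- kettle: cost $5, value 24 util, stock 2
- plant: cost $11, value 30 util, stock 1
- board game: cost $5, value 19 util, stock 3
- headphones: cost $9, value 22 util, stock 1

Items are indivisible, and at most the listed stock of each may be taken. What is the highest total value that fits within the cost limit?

48 util

Best selections within cost 13 and stock limits:
- 2×kettle: cost 10, value 48
- 1×blender + 1×kettle: cost 10, value 46
- 1×kettle + 1×board game: cost 10, value 43
Best: 48 util.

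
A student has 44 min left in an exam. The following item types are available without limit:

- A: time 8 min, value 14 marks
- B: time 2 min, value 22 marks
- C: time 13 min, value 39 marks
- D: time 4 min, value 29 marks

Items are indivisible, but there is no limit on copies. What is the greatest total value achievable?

484 marks

Best value-per-unit is B at 22/2, and filling with it alone uses time 22×2=44. No mix of the others beats 22×22 = 484.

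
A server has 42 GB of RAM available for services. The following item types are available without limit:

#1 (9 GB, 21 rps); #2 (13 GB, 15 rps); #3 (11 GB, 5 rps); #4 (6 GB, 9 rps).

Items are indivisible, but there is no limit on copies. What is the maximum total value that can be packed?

Best value-per-unit is #1 at 21/9; filling with it alone gives 4×21 = 84.
Optimal mix: 4×#1 + 1×#4 → memory 42, value 93.

93 rps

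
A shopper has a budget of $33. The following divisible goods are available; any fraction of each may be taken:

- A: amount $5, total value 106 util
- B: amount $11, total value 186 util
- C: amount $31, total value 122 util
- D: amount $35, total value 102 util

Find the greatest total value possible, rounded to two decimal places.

Take in order of value per unit:
- A (106/5 per unit): all 5 → value 106, running total 106.00
- B (186/11 per unit): all 11 → value 186, running total 292.00
- C (122/31 per unit): 17 of 31 → value 17×122/31 = 66.9032, running total 358.90
Total 358.90.

358.90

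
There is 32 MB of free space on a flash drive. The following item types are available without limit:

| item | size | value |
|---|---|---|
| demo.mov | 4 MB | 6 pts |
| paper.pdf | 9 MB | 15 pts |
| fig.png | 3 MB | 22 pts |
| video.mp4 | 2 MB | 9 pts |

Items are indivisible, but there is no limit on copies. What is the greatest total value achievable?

Best value-per-unit is fig.png at 22/3; filling with it alone gives 10×22 = 220.
Optimal mix: 10×fig.png + 1×video.mp4 → size 32, value 229.

229 pts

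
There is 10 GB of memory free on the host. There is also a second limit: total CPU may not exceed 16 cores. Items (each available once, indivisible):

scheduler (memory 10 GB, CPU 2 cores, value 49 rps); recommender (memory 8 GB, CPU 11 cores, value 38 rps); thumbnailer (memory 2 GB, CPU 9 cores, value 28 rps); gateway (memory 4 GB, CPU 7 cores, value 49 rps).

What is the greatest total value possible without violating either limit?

Feasible sets respecting both limits:
- thumbnailer+gateway: memory 6, CPU 16, value 77
- scheduler: memory 10, CPU 2, value 49
- gateway: memory 4, CPU 7, value 49
- recommender: memory 8, CPU 11, value 38
Best: 77 rps.

77 rps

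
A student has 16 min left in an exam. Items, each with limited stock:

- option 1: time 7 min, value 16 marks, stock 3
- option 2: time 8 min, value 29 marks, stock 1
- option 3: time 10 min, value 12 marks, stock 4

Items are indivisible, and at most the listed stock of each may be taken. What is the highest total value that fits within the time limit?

Best selections within time 16 and stock limits:
- 1×option 1 + 1×option 2: time 15, value 45
- 2×option 1: time 14, value 32
Best: 45 marks.

45 marks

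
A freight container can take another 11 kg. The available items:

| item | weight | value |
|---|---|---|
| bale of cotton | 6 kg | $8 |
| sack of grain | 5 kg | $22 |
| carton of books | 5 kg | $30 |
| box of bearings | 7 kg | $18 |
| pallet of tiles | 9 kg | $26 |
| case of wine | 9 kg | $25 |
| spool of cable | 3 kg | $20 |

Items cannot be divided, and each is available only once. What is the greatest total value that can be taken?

Check high-value combinations within 11 kg:
- sack of grain+carton of books: weight 5+5=10, value 22+30=52
- carton of books+spool of cable: weight 5+3=8, value 30+20=50
- sack of grain+spool of cable: weight 5+3=8, value 22+20=42
- box of bearings+spool of cable: weight 7+3=10, value 18+20=38
Best: $52.

$52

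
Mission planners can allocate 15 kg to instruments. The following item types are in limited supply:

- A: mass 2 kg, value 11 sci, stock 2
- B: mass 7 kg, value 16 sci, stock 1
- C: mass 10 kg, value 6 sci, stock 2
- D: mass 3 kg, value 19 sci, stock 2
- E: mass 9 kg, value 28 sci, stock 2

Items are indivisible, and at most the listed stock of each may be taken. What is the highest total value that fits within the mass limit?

Top feasible selections:
- 2×D + 1×E: mass 15, value 66
- 1×A + 1×B + 2×D: mass 15, value 65
- 2×A + 2×D: mass 10, value 60
- 1×A + 1×D + 1×E: mass 14, value 58
Best: 66 sci.

66 sci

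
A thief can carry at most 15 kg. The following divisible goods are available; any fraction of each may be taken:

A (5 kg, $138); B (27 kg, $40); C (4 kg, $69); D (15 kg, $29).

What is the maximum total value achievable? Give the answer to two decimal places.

Take in order of value per unit:
- A (138/5 per unit): all 5 → value 138, running total 138.00
- C (69/4 per unit): all 4 → value 69, running total 207.00
- D (29/15 per unit): 6 of 15 → value 6×29/15 = 11.6000, running total 218.60
Total 218.60.

218.60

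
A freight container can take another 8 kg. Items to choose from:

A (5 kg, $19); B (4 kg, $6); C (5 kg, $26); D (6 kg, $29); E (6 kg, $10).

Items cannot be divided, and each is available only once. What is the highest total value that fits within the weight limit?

Check high-value combinations within 8 kg:
- D: weight 6, value 29
- C: weight 5, value 26
- A: weight 5, value 19
Best: $29.

$29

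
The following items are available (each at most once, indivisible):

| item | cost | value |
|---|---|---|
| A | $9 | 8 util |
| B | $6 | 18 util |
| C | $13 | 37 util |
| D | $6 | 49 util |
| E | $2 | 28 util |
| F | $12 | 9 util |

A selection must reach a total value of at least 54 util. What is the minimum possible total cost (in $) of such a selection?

Subsets with value ≥ 54, sorted by total cost:
- D+E: cost 8, value 77
- B+D: cost 12, value 67
- B+D+E: cost 14, value 95
Minimum cost: 8 $.

8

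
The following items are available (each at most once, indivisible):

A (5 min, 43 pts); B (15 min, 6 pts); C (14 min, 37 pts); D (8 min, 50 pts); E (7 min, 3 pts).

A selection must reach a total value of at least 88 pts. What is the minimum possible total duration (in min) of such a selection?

Subsets with value ≥ 88, sorted by total duration:
- A+D: duration 13, value 93
- A+D+E: duration 20, value 96
- A+C+D: duration 27, value 130
Minimum duration: 13 min.

13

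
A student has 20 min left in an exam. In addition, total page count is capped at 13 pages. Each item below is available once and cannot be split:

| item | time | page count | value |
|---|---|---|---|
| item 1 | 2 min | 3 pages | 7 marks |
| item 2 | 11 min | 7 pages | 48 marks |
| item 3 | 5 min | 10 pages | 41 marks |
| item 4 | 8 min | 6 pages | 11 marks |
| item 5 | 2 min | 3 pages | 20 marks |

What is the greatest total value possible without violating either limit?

75 marks

Feasible sets respecting both limits:
- item 1+item 2+item 5: time 15, page count 13, value 75
- item 2+item 5: time 13, page count 10, value 68
- item 3+item 5: time 7, page count 13, value 61
- item 2+item 4: time 19, page count 13, value 59
Best: 75 marks.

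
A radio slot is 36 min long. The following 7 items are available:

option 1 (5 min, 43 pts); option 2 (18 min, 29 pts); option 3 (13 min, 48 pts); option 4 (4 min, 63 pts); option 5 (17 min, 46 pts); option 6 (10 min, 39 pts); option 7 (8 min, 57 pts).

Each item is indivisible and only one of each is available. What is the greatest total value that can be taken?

211 pts

This is a 0/1 knapsack; check combinations near the capacity.
- option 1+option 3+option 4+option 7: duration 5+13+4+8=30, value 43+48+63+57=211
- option 1+option 4+option 5+option 7: duration 5+4+17+8=34, value 43+63+46+57=209
- option 3+option 4+option 6+option 7: duration 13+4+10+8=35, value 48+63+39+57=207
Best: 211 pts.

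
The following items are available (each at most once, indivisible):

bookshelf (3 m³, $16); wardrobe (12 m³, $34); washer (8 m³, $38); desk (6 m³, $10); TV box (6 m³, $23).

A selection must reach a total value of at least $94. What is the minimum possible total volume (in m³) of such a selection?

26

Subsets with value ≥ 94, sorted by total volume:
- wardrobe+washer+TV box: volume 26, value 95
- bookshelf+wardrobe+washer+TV box: volume 29, value 111
- bookshelf+wardrobe+washer+desk: volume 29, value 98
Minimum volume: 26 m³.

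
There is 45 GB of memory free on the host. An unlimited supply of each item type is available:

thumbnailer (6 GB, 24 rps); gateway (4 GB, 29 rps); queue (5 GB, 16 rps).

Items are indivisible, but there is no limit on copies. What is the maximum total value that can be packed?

Best value-per-unit is gateway at 29/4, and filling with it alone uses memory 11×4=44. No mix of the others beats 11×29 = 319.

319 rps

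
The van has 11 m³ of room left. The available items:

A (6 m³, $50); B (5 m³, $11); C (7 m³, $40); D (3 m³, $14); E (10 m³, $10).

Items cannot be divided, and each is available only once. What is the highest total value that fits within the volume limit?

$64

Check high-value combinations within 11 m³:
- A+D: volume 6+3=9, value 50+14=64
- A+B: volume 6+5=11, value 50+11=61
- C+D: volume 7+3=10, value 40+14=54
- A: volume 6, value 50
- C: volume 7, value 40
Best: $64.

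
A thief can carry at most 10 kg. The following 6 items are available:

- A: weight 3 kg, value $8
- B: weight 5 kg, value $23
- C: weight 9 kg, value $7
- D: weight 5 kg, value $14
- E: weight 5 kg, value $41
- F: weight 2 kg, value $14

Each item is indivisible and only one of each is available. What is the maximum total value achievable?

Check high-value combinations within 10 kg:
- B+E: weight 5+5=10, value 23+41=64
- A+E+F: weight 3+5+2=10, value 8+41+14=63
- E+F: weight 5+2=7, value 41+14=55
- D+E: weight 5+5=10, value 14+41=55
Best: $64.

$64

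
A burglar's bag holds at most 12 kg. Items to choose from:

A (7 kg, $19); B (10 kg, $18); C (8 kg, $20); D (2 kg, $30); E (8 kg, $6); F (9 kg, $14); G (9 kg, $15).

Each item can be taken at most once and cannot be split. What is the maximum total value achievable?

Check high-value combinations within 12 kg:
- C+D: weight 8+2=10, value 20+30=50
- A+D: weight 7+2=9, value 19+30=49
- B+D: weight 10+2=12, value 18+30=48
- D+G: weight 2+9=11, value 30+15=45
- D+F: weight 2+9=11, value 30+14=44
Best: $50.

$50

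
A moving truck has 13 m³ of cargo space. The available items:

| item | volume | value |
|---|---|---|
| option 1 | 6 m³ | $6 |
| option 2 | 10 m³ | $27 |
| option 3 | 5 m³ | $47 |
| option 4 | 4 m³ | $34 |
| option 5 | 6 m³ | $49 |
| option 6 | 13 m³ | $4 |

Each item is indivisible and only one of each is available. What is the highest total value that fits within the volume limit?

$96

Check high-value combinations within 13 m³:
- option 3+option 5: volume 5+6=11, value 47+49=96
- option 4+option 5: volume 4+6=10, value 34+49=83
- option 3+option 4: volume 5+4=9, value 47+34=81
- option 1+option 5: volume 6+6=12, value 6+49=55
- option 1+option 3: volume 6+5=11, value 6+47=53
Best: $96.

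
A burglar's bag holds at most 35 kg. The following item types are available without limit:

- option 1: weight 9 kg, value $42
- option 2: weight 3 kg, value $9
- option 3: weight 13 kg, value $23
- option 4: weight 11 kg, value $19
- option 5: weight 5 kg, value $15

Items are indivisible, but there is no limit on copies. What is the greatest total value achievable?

$150

Best value-per-unit is option 1 at 42/9; filling with it alone gives 3×42 = 126.
Optimal mix: 3×option 1 + 1×option 2 + 1×option 5 → weight 35, value 150.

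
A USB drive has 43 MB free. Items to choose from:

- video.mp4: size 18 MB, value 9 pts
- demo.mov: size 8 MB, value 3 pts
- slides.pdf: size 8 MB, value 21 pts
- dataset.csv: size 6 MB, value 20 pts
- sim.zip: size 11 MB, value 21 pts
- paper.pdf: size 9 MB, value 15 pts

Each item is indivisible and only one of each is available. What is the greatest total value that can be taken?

80 pts

Check high-value combinations within 43 MB:
- demo.mov+slides.pdf+dataset.csv+sim.zip+paper.pdf: size 8+8+6+11+9=42, value 3+21+20+21+15=80
- slides.pdf+dataset.csv+sim.zip+paper.pdf: size 8+6+11+9=34, value 21+20+21+15=77
- video.mp4+slides.pdf+dataset.csv+sim.zip: size 18+8+6+11=43, value 9+21+20+21=71
Best: 80 pts.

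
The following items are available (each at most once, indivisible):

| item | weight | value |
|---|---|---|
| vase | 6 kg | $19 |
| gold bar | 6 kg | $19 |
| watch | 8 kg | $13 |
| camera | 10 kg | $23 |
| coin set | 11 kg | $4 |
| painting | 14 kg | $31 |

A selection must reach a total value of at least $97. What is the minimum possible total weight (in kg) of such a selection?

44

Subsets with value ≥ 97, sorted by total weight:
- vase+gold bar+watch+camera+painting: weight 44, value 105
- vase+gold bar+watch+camera+coin set+painting: weight 55, value 109
Minimum weight: 44 kg.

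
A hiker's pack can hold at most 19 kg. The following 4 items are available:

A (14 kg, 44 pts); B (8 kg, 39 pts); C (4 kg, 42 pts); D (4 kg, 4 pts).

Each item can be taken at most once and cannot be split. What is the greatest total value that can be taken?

86 pts

Check high-value combinations within 19 kg:
- A+C: weight 14+4=18, value 44+42=86
- B+C+D: weight 8+4+4=16, value 39+42+4=85
- B+C: weight 8+4=12, value 39+42=81
- A+D: weight 14+4=18, value 44+4=48
- C+D: weight 4+4=8, value 42+4=46
Best: 86 pts.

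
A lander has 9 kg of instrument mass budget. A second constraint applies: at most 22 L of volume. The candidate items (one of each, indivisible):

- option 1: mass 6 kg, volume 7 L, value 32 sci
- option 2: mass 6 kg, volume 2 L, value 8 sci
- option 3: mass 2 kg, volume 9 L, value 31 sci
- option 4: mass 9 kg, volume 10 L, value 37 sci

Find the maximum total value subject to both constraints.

Feasible sets respecting both limits:
- option 1+option 3: mass 8, volume 16, value 63
- option 2+option 3: mass 8, volume 11, value 39
- option 4: mass 9, volume 10, value 37
Best: 63 sci.

63 sci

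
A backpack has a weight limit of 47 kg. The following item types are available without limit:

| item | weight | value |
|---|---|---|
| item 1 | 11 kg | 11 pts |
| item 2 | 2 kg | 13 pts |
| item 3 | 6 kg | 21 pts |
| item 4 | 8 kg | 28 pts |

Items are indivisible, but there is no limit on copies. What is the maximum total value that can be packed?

299 pts

Best value-per-unit is item 2 at 13/2, and filling with it alone uses weight 23×2=46. No mix of the others beats 23×13 = 299.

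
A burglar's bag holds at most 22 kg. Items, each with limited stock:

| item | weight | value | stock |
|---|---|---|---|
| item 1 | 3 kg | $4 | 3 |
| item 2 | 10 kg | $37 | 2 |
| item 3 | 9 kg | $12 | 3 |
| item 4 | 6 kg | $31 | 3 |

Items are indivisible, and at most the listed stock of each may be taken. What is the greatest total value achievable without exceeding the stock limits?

$99

Best selections within weight 22 and stock limits:
- 1×item 2 + 2×item 4: weight 22, value 99
- 1×item 1 + 3×item 4: weight 21, value 97
- 3×item 4: weight 18, value 93
- 2×item 1 + 1×item 2 + 1×item 4: weight 22, value 76
Best: $99.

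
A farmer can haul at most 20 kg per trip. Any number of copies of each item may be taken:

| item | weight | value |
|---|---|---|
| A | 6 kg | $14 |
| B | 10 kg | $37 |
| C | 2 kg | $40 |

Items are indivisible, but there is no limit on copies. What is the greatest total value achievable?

$400

Best value-per-unit is C at 40/2, and filling with it alone uses weight 10×2=20. No mix of the others beats 10×40 = 400.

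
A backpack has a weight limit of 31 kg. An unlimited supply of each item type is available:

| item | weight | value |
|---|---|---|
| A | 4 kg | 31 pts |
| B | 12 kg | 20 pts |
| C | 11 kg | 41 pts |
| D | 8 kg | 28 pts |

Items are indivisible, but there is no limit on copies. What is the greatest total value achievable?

217 pts

Best value-per-unit is A at 31/4, and filling with it alone uses weight 7×4=28. No mix of the others beats 7×31 = 217.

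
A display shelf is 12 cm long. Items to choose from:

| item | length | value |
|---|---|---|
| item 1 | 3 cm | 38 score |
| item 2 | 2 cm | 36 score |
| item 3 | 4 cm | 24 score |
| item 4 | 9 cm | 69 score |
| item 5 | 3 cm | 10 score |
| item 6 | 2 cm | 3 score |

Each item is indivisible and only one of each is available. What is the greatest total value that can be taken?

108 score

Check high-value combinations within 12 cm:
- item 1+item 2+item 3+item 5: length 3+2+4+3=12, value 38+36+24+10=108
- item 1+item 4: length 3+9=12, value 38+69=107
- item 2+item 4: length 2+9=11, value 36+69=105
- item 1+item 2+item 3+item 6: length 3+2+4+2=11, value 38+36+24+3=101
Best: 108 score.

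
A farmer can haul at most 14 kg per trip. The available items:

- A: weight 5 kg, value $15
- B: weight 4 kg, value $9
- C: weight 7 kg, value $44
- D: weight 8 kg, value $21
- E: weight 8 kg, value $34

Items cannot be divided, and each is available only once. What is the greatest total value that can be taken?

$59

Check high-value combinations within 14 kg:
- A+C: weight 5+7=12, value 15+44=59
- B+C: weight 4+7=11, value 9+44=53
- A+E: weight 5+8=13, value 15+34=49
Best: $59.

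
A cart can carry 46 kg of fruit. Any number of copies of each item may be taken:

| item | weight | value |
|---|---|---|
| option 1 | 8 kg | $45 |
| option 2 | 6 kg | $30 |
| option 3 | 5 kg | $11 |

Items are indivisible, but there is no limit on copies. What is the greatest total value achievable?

Best value-per-unit is option 1 at 45/8; filling with it alone gives 5×45 = 225.
Optimal mix: 5×option 1 + 1×option 2 → weight 46, value 255.

$255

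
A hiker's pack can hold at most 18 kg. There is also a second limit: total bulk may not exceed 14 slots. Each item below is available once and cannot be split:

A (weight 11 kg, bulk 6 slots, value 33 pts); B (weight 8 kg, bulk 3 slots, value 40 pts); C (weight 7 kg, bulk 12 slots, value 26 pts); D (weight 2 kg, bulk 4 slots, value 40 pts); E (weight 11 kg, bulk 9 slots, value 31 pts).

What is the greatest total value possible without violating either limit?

Feasible sets respecting both limits:
- B+D: weight 10, bulk 7, value 80
- A+D: weight 13, bulk 10, value 73
- D+E: weight 13, bulk 13, value 71
- B: weight 8, bulk 3, value 40
Best: 80 pts.

80 pts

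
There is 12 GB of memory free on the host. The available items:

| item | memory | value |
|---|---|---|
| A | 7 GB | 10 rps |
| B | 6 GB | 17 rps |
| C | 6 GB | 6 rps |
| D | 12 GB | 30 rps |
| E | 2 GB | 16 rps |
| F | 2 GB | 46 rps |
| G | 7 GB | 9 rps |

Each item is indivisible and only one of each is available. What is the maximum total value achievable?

79 rps

Check high-value combinations within 12 GB:
- B+E+F: memory 6+2+2=10, value 17+16+46=79
- A+E+F: memory 7+2+2=11, value 10+16+46=72
- E+F+G: memory 2+2+7=11, value 16+46+9=71
- C+E+F: memory 6+2+2=10, value 6+16+46=68
- B+F: memory 6+2=8, value 17+46=63
Best: 79 rps.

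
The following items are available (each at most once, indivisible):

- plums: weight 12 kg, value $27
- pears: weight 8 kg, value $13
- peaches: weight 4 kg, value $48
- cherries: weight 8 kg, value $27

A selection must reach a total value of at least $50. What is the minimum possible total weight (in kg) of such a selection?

Subsets with value ≥ 50, sorted by total weight:
- peaches+cherries: weight 12, value 75
- pears+peaches: weight 12, value 61
- plums+peaches: weight 16, value 75
Minimum weight: 12 kg.

12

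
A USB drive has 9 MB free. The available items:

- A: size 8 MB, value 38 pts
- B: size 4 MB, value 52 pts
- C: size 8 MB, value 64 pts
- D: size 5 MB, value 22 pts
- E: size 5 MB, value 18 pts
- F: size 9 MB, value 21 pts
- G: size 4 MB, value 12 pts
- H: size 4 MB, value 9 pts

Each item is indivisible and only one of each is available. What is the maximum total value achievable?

This is a 0/1 knapsack; check combinations near the capacity.
- B+D: size 4+5=9, value 52+22=74
- B+E: size 4+5=9, value 52+18=70
- C: size 8, value 64
- B+G: size 4+4=8, value 52+12=64
Best: 74 pts.

74 pts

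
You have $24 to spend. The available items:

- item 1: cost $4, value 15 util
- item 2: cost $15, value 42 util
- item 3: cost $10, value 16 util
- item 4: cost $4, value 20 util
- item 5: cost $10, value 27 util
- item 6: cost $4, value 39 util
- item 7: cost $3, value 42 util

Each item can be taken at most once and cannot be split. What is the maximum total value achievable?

This is a 0/1 knapsack; check combinations near the capacity.
- item 4+item 5+item 6+item 7: cost 4+10+4+3=21, value 20+27+39+42=128
- item 1+item 5+item 6+item 7: cost 4+10+4+3=21, value 15+27+39+42=123
- item 2+item 6+item 7: cost 15+4+3=22, value 42+39+42=123
- item 3+item 4+item 6+item 7: cost 10+4+4+3=21, value 16+20+39+42=117
Best: 128 util.

128 util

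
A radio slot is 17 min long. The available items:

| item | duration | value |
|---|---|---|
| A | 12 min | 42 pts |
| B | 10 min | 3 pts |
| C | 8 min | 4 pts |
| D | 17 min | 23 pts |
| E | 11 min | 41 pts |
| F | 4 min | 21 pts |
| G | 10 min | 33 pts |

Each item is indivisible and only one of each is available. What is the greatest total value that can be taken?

This is a 0/1 knapsack; check combinations near the capacity.
- A+F: duration 12+4=16, value 42+21=63
- E+F: duration 11+4=15, value 41+21=62
- F+G: duration 4+10=14, value 21+33=54
- A: duration 12, value 42
Best: 63 pts.

63 pts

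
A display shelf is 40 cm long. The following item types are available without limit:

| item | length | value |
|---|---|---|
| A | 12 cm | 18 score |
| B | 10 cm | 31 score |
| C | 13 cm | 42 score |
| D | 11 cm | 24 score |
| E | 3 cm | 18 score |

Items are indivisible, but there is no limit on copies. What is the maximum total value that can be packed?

Best value-per-unit is E at 18/3, and filling with it alone uses length 13×3=39. No mix of the others beats 13×18 = 234.

234 score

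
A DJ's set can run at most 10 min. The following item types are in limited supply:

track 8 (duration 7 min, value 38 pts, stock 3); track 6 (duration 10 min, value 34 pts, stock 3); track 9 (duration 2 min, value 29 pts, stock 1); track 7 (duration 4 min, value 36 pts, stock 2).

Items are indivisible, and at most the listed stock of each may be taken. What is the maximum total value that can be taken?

Top feasible selections:
- 1×track 9 + 2×track 7: duration 10, value 101
- 2×track 7: duration 8, value 72
- 1×track 8 + 1×track 9: duration 9, value 67
- 1×track 9 + 1×track 7: duration 6, value 65
Best: 101 pts.

101 pts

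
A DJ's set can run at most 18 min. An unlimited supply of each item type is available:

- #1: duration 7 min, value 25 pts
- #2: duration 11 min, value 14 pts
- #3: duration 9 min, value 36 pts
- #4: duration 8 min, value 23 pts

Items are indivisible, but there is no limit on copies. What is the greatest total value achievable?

72 pts

Best value-per-unit is #3 at 36/9, and filling with it alone uses duration 2×9=18. No mix of the others beats 2×36 = 72.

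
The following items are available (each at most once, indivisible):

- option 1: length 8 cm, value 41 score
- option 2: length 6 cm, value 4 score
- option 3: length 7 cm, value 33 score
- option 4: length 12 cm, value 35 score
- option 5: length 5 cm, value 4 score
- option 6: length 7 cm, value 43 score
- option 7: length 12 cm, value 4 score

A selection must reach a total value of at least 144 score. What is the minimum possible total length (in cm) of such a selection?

34

Subsets with value ≥ 144, sorted by total length:
- option 1+option 3+option 4+option 6: length 34, value 152
- option 1+option 3+option 4+option 5+option 6: length 39, value 156
- option 1+option 2+option 3+option 4+option 6: length 40, value 156
- option 1+option 2+option 3+option 4+option 5+option 6: length 45, value 160
Minimum length: 34 cm.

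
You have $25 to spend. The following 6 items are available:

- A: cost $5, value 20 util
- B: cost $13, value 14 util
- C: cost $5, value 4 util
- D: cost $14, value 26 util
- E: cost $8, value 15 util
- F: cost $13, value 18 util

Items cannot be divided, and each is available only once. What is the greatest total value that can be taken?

50 util

Check high-value combinations within $25:
- A+C+D: cost 5+5+14=24, value 20+4+26=50
- A+D: cost 5+14=19, value 20+26=46
- A+C+F: cost 5+5+13=23, value 20+4+18=42
- D+E: cost 14+8=22, value 26+15=41
Best: 50 util.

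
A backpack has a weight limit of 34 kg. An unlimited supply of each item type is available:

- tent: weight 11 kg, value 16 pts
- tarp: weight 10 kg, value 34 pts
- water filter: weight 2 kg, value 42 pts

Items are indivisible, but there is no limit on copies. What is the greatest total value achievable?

Best value-per-unit is water filter at 42/2, and filling with it alone uses weight 17×2=34. No mix of the others beats 17×42 = 714.

714 pts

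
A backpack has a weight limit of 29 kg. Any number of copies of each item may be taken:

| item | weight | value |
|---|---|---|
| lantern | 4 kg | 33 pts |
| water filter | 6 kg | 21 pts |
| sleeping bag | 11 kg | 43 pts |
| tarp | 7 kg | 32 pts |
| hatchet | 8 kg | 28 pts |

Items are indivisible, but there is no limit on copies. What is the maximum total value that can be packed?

231 pts

Best value-per-unit is lantern at 33/4, and filling with it alone uses weight 7×4=28. No mix of the others beats 7×33 = 231.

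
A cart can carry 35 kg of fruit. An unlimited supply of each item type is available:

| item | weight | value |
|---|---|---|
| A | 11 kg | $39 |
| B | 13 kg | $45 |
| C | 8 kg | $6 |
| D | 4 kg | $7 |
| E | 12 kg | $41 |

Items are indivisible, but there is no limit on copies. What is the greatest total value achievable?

$123

Best value-per-unit is A at 39/11; filling with it alone gives 3×39 = 117.
Optimal mix: 2×A + 1×B → weight 35, value 123.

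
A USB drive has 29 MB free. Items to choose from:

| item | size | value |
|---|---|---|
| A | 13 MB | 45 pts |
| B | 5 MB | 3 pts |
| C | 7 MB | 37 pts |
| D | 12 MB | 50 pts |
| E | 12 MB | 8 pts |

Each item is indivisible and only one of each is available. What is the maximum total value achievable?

95 pts

Check high-value combinations within 29 MB:
- A+D: size 13+12=25, value 45+50=95
- B+C+D: size 5+7+12=24, value 3+37+50=90
- C+D: size 7+12=19, value 37+50=87
Best: 95 pts.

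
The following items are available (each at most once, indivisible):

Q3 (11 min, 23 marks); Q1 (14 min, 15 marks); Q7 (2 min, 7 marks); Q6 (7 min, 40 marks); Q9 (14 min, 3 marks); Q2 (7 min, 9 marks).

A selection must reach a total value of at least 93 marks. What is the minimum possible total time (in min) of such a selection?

41

Subsets with value ≥ 93, sorted by total time:
- Q3+Q1+Q7+Q6+Q2: time 41, value 94
- Q3+Q1+Q7+Q6+Q9+Q2: time 55, value 97
Minimum time: 41 min.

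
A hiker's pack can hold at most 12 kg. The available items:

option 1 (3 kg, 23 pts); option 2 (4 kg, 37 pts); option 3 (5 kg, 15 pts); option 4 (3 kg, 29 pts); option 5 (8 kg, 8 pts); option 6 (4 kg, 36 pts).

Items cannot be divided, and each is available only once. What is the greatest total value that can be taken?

Check high-value combinations within 12 kg:
- option 2+option 4+option 6: weight 4+3+4=11, value 37+29+36=102
- option 1+option 2+option 6: weight 3+4+4=11, value 23+37+36=96
- option 1+option 2+option 4: weight 3+4+3=10, value 23+37+29=89
- option 1+option 4+option 6: weight 3+3+4=10, value 23+29+36=88
- option 2+option 3+option 4: weight 4+5+3=12, value 37+15+29=81
Best: 102 pts.

102 pts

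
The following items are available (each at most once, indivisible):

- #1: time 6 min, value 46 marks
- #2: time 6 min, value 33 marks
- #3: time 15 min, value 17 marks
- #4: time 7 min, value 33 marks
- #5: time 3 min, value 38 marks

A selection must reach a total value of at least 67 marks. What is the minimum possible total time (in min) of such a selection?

9

Subsets with value ≥ 67, sorted by total time:
- #1+#5: time 9, value 84
- #2+#5: time 9, value 71
- #4+#5: time 10, value 71
Minimum time: 9 min.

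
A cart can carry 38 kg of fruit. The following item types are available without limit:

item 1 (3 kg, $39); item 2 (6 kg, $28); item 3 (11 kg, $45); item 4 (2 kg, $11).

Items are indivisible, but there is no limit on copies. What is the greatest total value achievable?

Best value-per-unit is item 1 at 39/3; filling with it alone gives 12×39 = 468.
Optimal mix: 12×item 1 + 1×item 4 → weight 38, value 479.

$479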